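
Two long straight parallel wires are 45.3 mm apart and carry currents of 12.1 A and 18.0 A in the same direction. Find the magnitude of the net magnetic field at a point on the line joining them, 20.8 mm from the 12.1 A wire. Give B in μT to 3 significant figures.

Each long wire gives B = μ₀I/(2πd). Distances are d₁ = 0.0208 m and d₂ = 0.0245 m.
B₁ = 1.16×10⁻⁴ T, B₂ = 1.47×10⁻⁴ T.
Between parallel currents the two contributions point in opposite directions, so they subtract. B = |B₁ − B₂| = |1.16×10⁻⁴ − 1.47×10⁻⁴| = 3.06×10⁻⁵ T.

B ≈ 30.6 μT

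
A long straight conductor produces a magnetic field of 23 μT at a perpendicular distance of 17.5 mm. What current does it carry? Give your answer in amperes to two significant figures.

I ≈ 2.0 A

For a long straight wire B = μ₀I/(2πd), so I = 2πdB/μ₀.
I = 2π × 0.0175 × 2.30×10⁻⁵ / (4π×10⁻⁷) = 2.01 A.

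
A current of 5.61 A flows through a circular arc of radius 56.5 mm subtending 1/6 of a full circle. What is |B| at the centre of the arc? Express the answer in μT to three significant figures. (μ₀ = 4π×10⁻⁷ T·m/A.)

The Biot–Savart field of a circular arc at its centre is B = μ₀Iφ/(4πR), with φ = 1.047 rad.
B = (4π×10⁻⁷ × 5.61 × 1.047) / (4π × 0.0565) = 1.04×10⁻⁵ T.

B ≈ 10.4 μT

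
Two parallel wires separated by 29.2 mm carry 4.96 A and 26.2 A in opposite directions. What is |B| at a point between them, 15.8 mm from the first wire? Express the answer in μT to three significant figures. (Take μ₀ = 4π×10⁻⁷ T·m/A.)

Each long wire gives B = μ₀I/(2πd). Distances are d₁ = 0.0158 m and d₂ = 0.0134 m.
B₁ = 6.28×10⁻⁵ T, B₂ = 3.91×10⁻⁴ T.
Between antiparallel currents both contributions point the same way, so they add. B = B₁ + B₂ = 6.28×10⁻⁵ + 3.91×10⁻⁴ = 4.54×10⁻⁴ T.

B ≈ 454 μT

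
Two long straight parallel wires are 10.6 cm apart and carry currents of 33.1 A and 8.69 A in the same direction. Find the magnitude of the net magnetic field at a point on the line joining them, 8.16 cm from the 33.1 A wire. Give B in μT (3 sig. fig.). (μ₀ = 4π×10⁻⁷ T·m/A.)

Each long wire gives B = μ₀I/(2πd). Distances are d₁ = 0.0816 m and d₂ = 0.0244 m.
B₁ = 8.11×10⁻⁵ T, B₂ = 7.12×10⁻⁵ T.
Between parallel currents the two contributions point in opposite directions, so they subtract. B = |B₁ − B₂| = |8.11×10⁻⁵ − 7.12×10⁻⁵| = 9.90×10⁻⁶ T.

B ≈ 9.90 μT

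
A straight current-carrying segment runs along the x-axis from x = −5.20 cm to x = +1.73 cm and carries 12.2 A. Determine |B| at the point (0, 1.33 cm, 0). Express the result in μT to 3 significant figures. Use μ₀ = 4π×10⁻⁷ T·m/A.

B ≈ 162 μT

For a finite straight segment, B = (μ₀I/4πd)(sinθ₁ + sinθ₂), where θ₁, θ₂ are the angles from the perpendicular to each end.
The perpendicular distance is d = 0.0133 m; the end-offsets along the wire are a = 0.052 m and b = 0.0173 m.
sinθ₁ = 0.052/√(0.052²+0.0133²) = 0.9688; sinθ₂ = 0.0173/√(0.0173²+0.0133²) = 0.7928.
B = (4π×10⁻⁷ × 12.2) / (4π × 0.0133) × (0.9688 + 0.7928) = 1.62×10⁻⁴ T.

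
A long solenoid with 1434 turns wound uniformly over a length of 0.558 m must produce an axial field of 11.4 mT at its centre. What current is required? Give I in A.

I ≈ 3.53 A

Inside a long solenoid B = μ₀nI with n = 2570 m⁻¹, so I = B/(μ₀n).
I = 1.14×10⁻² / (4π×10⁻⁷ × 2570) = 3.53 A.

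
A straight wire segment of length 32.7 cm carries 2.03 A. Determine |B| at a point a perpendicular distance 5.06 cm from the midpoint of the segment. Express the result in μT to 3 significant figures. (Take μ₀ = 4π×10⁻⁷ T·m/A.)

B ≈ 7.67 μT

For a finite straight segment, B = (μ₀I/4πd)(sinθ₁ + sinθ₂), where θ₁, θ₂ are the angles from the perpendicular to each end.
The perpendicular from the point meets the wire at its midpoint, so each end is L/2 = 0.1635 m away along the wire.
sinθ₁ = 0.1635/√(0.1635²+0.0506²) = 0.9553; sinθ₂ = 0.1635/√(0.1635²+0.0506²) = 0.9553.
B = (4π×10⁻⁷ × 2.03) / (4π × 0.0506) × (0.9553 + 0.9553) = 7.67×10⁻⁶ T.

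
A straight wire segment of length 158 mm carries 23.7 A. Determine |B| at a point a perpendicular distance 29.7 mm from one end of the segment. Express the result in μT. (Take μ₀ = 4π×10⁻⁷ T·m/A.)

For a finite straight segment, B = (μ₀I/4πd)(sinθ₁ + sinθ₂), where θ₁, θ₂ are the angles from the perpendicular to each end.
The perpendicular foot is at one end, so the two end-offsets along the wire are 0 and L = 0.158 m.
sinθ₁ = 0/√(0²+0.0297²) = 0.0000; sinθ₂ = 0.158/√(0.158²+0.0297²) = 0.9828.
B = (4π×10⁻⁷ × 23.7) / (4π × 0.0297) × (0.0000 + 0.9828) = 7.84×10⁻⁵ T.

B ≈ 78.4 μT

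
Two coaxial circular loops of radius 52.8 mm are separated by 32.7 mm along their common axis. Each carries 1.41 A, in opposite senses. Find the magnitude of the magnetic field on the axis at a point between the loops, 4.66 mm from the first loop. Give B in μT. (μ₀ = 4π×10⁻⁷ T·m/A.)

Each loop contributes B = μ₀IR²/[2(R²+z²)^(3/2)] on the axis, with z measured from that loop.
Loop 1 (z = 0.00466 m): B₁ = 1.66×10⁻⁵ T. Loop 2 (z = 0.02804 m): B₂ = 1.16×10⁻⁵ T.
The fields oppose: B = |B₁ − B₂| = 5.03×10⁻⁶ T.

B ≈ 5.03 μT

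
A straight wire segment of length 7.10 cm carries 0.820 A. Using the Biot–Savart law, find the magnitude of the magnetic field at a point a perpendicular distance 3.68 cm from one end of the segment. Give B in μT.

For a finite straight segment, B = (μ₀I/4πd)(sinθ₁ + sinθ₂), where θ₁, θ₂ are the angles from the perpendicular to each end.
The perpendicular foot is at one end, so the two end-offsets along the wire are 0 and L = 0.071 m.
sinθ₁ = 0/√(0²+0.0368²) = 0.0000; sinθ₂ = 0.071/√(0.071²+0.0368²) = 0.8878.
B = (4π×10⁻⁷ × 0.820) / (4π × 0.0368) × (0.0000 + 0.8878) = 1.98×10⁻⁶ T.

B ≈ 1.98 μT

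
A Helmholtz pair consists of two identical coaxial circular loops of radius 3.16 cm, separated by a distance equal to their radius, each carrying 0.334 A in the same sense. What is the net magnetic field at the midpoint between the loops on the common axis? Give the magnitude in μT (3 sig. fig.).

B ≈ 9.50 μT

Each loop contributes B = μ₀IR²/[2(R²+z²)^(3/2)] on the axis, with z measured from that loop.
Loop 1 (z = 0.0158 m): B₁ = 4.75×10⁻⁶ T. Loop 2 (z = 0.0158 m): B₂ = 4.75×10⁻⁶ T.
The fields add: B = B₁ + B₂ = 9.50×10⁻⁶ T.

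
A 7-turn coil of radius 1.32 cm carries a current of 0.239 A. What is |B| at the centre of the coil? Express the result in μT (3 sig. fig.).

For an N-turn flat coil, B = Nμ₀I/(2R) with R = 0.0132 m.
B = 7 × 1.14×10⁻⁵ T = 7.96×10⁻⁵ T.

B ≈ 79.6 μT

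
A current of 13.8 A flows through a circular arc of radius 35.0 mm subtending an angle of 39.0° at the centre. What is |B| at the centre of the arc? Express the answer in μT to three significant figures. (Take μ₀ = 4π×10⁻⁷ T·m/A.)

B ≈ 26.8 μT

The Biot–Savart field of a circular arc at its centre is B = μ₀Iφ/(4πR), with φ = 0.6807 rad.
B = (4π×10⁻⁷ × 13.8 × 0.6807) / (4π × 0.035) = 2.68×10⁻⁵ T.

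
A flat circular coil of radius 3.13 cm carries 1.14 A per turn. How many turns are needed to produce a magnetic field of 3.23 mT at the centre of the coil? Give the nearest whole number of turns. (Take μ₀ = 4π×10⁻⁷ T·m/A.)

N = 141

For an N-turn coil, B = Nμ₀I/(2R). A single turn gives B₁ = 2.29×10⁻⁵ T with R = 0.0313 m.
N = B/B₁ = 3.23×10⁻³ / 2.29×10⁻⁵ = 141.14.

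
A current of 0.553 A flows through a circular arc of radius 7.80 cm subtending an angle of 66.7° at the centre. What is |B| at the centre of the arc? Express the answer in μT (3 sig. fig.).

The Biot–Savart field of a circular arc at its centre is B = μ₀Iφ/(4πR), with φ = 1.164 rad.
B = (4π×10⁻⁷ × 0.553 × 1.164) / (4π × 0.078) = 8.25×10⁻⁷ T.

B ≈ 0.825 μT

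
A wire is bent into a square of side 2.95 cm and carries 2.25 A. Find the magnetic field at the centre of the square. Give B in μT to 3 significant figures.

B ≈ 86.3 μT

Each side is a finite straight segment at perpendicular distance d = a/(2 tan(π/4)) = 0.01475 m from the centre, with end-angles ±π/4.
One side contributes B₁ = (μ₀I/4πd)·2 sin(π/4) = 2.16×10⁻⁵ T.
All 4 sides add in the same direction: B = 4 × 2.16×10⁻⁵ = 8.63×10⁻⁵ T.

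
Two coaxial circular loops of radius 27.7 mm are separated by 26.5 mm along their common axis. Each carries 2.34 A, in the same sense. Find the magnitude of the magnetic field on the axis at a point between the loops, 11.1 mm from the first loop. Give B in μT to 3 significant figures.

B ≈ 77.9 μT

Each loop contributes B = μ₀IR²/[2(R²+z²)^(3/2)] on the axis, with z measured from that loop.
Loop 1 (z = 0.0111 m): B₁ = 4.25×10⁻⁵ T. Loop 2 (z = 0.0154 m): B₂ = 3.54×10⁻⁵ T.
The fields add: B = B₁ + B₂ = 7.79×10⁻⁵ T.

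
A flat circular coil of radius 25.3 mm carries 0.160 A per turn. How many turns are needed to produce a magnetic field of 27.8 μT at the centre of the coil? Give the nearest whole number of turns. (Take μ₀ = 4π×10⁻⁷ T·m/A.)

For an N-turn coil, B = Nμ₀I/(2R). A single turn gives B₁ = 3.97×10⁻⁶ T with R = 0.0253 m.
N = B/B₁ = 2.78×10⁻⁵ / 3.97×10⁻⁶ = 7.00.

N = 7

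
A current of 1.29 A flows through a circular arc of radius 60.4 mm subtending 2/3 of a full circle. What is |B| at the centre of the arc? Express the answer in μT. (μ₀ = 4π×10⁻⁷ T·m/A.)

B ≈ 8.95 μT

The Biot–Savart field of a circular arc at its centre is B = μ₀Iφ/(4πR), with φ = 4.189 rad.
B = (4π×10⁻⁷ × 1.29 × 4.189) / (4π × 0.0604) = 8.95×10⁻⁶ T.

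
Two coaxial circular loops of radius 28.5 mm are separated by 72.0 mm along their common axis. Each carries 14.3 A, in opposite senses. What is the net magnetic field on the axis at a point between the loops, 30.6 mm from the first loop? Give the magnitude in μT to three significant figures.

B ≈ 42.3 μT

Each loop contributes B = μ₀IR²/[2(R²+z²)^(3/2)] on the axis, with z measured from that loop.
Loop 1 (z = 0.0306 m): B₁ = 9.98×10⁻⁵ T. Loop 2 (z = 0.0414 m): B₂ = 5.75×10⁻⁵ T.
The fields oppose: B = |B₁ − B₂| = 4.23×10⁻⁵ T.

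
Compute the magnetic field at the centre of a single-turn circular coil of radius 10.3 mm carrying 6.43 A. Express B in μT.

At the centre of a circular loop the Biot–Savart law gives B = μ₀I/(2R).
B = (4π×10⁻⁷ × 6.43) / (2 × 0.0103) = 3.92×10⁻⁴ T.

B ≈ 392 μT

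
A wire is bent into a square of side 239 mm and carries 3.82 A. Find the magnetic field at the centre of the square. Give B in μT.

B ≈ 18.1 μT

Each side is a finite straight segment at perpendicular distance d = a/(2 tan(π/4)) = 0.1195 m from the centre, with end-angles ±π/4.
One side contributes B₁ = (μ₀I/4πd)·2 sin(π/4) = 4.52×10⁻⁶ T.
All 4 sides add in the same direction: B = 4 × 4.52×10⁻⁶ = 1.81×10⁻⁵ T.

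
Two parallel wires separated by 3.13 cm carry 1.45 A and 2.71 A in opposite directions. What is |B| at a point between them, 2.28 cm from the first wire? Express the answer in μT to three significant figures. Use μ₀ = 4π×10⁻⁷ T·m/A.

Each long wire gives B = μ₀I/(2πd). Distances are d₁ = 0.0228 m and d₂ = 0.0085 m.
B₁ = 1.27×10⁻⁵ T, B₂ = 6.38×10⁻⁵ T.
Between antiparallel currents both contributions point the same way, so they add. B = B₁ + B₂ = 1.27×10⁻⁵ + 6.38×10⁻⁵ = 7.65×10⁻⁵ T.

B ≈ 76.5 μT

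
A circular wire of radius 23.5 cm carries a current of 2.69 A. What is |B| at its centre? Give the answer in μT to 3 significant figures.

B ≈ 7.19 μT

At the centre of a circular loop the Biot–Savart law gives B = μ₀I/(2R).
B = (4π×10⁻⁷ × 2.69) / (2 × 0.235) = 7.19×10⁻⁶ T.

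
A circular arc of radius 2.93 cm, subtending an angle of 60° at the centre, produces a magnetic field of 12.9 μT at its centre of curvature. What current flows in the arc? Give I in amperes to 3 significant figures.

For a circular arc, B = μ₀Iφ/(4πR) with φ in radians; here φ = 1.047 rad.
So I = 4πRB/(μ₀φ) = 4π × 0.0293 × 1.29×10⁻⁵ / (4π×10⁻⁷ × 1.047) = 3.61 A.

I ≈ 3.61 A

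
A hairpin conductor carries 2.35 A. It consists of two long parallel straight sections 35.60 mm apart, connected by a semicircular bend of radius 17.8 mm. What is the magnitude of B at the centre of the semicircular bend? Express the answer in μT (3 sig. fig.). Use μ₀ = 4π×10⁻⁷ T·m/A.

The semicircular arc contributes B_arc = μ₀I·π/(4πR) = μ₀I/(4R) = 4.15×10⁻⁵ T.
Each semi-infinite lead is at perpendicular distance R = 0.0178 m from the centre, with the perpendicular foot at its near end, so it contributes μ₀I/(4πR); both point the same way, together 2.64×10⁻⁵ T.
Arc and leads all point the same direction: B = 4.15×10⁻⁵ + 2.64×10⁻⁵ = 6.79×10⁻⁵ T.

B ≈ 67.9 μT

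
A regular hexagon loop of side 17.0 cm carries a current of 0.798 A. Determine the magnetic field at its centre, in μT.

Each side is a finite straight segment at perpendicular distance d = a/(2 tan(π/6)) = 0.1472 m from the centre, with end-angles ±π/6.
One side contributes B₁ = (μ₀I/4πd)·2 sin(π/6) = 5.42×10⁻⁷ T.
All 6 sides add in the same direction: B = 6 × 5.42×10⁻⁷ = 3.25×10⁻⁶ T.

B ≈ 3.25 μT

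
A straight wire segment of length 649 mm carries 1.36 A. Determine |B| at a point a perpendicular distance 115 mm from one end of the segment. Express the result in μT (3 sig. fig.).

B ≈ 1.16 μT

For a finite straight segment, B = (μ₀I/4πd)(sinθ₁ + sinθ₂), where θ₁, θ₂ are the angles from the perpendicular to each end.
The perpendicular foot is at one end, so the two end-offsets along the wire are 0 and L = 0.649 m.
sinθ₁ = 0/√(0²+0.115²) = 0.0000; sinθ₂ = 0.649/√(0.649²+0.115²) = 0.9847.
B = (4π×10⁻⁷ × 1.36) / (4π × 0.115) × (0.0000 + 0.9847) = 1.16×10⁻⁶ T.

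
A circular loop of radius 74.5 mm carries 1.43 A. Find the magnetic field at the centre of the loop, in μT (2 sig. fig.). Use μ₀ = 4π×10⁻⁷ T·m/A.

B ≈ 12 μT

At the centre of a circular loop the Biot–Savart law gives B = μ₀I/(2R).
B = (4π×10⁻⁷ × 1.43) / (2 × 0.0745) = 1.21×10⁻⁵ T.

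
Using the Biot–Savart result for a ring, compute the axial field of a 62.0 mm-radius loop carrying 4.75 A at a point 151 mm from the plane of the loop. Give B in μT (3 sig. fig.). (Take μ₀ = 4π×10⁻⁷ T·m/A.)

On the axis of a circular loop, B = μ₀IR² / [2(R²+z²)^(3/2)].
R² + z² = (0.062)² + (0.151)² = 0.02664 m², and (R²+z²)^(3/2) = 4.35×10⁻³ m³.
B = (4π×10⁻⁷ × 4.75 × 0.003844) / (2 × 4.35×10⁻³) = 2.64×10⁻⁶ T.

B ≈ 2.64 μT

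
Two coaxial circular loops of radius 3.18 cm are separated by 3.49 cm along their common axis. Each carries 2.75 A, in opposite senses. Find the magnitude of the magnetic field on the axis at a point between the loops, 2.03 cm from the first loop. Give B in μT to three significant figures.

Each loop contributes B = μ₀IR²/[2(R²+z²)^(3/2)] on the axis, with z measured from that loop.
Loop 1 (z = 0.0203 m): B₁ = 3.25×10⁻⁵ T. Loop 2 (z = 0.0146 m): B₂ = 4.08×10⁻⁵ T.
The fields oppose: B = |B₁ − B₂| = 8.24×10⁻⁶ T.

B ≈ 8.24 μT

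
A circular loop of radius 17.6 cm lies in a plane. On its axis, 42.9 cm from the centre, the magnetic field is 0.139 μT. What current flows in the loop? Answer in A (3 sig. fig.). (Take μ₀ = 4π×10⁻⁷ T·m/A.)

On the axis of a loop, B = μ₀IR²/[2(R²+z²)^(3/2)], so I = 2B(R²+z²)^(3/2)/(μ₀R²).
R² + z² = 0.03098 + 0.184 = 0.215 m²; raised to 3/2 gives 9.97×10⁻² m³.
I = 2 × 1.39×10⁻⁷ × 9.97×10⁻² / (1.26×10⁻⁶ × 0.03098) = 0.712 A.

I ≈ 0.712 A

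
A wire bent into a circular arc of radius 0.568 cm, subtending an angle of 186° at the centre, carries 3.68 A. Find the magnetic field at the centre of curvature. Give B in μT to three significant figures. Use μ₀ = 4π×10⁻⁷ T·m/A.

B ≈ 210 μT

The Biot–Savart field of a circular arc at its centre is B = μ₀Iφ/(4πR), with φ = 3.246 rad.
B = (4π×10⁻⁷ × 3.68 × 3.246) / (4π × 0.00568) = 2.10×10⁻⁴ T.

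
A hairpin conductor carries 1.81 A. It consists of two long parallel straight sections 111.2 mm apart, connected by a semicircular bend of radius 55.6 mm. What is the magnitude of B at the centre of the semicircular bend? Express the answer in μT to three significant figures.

The semicircular arc contributes B_arc = μ₀I·π/(4πR) = μ₀I/(4R) = 1.02×10⁻⁵ T.
Each semi-infinite lead is at perpendicular distance R = 0.0556 m from the centre, with the perpendicular foot at its near end, so it contributes μ₀I/(4πR); both point the same way, together 6.51×10⁻⁶ T.
Arc and leads all point the same direction: B = 1.02×10⁻⁵ + 6.51×10⁻⁶ = 1.67×10⁻⁵ T.

B ≈ 16.7 μT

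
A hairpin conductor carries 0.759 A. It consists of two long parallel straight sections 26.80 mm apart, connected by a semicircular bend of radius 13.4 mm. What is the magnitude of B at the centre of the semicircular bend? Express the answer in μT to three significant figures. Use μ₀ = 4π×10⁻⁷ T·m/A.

The semicircular arc contributes B_arc = μ₀I·π/(4πR) = μ₀I/(4R) = 1.78×10⁻⁵ T.
Each semi-infinite lead is at perpendicular distance R = 0.0134 m from the centre, with the perpendicular foot at its near end, so it contributes μ₀I/(4πR); both point the same way, together 1.13×10⁻⁵ T.
Arc and leads all point the same direction: B = 1.78×10⁻⁵ + 1.13×10⁻⁵ = 2.91×10⁻⁵ T.

B ≈ 29.1 μT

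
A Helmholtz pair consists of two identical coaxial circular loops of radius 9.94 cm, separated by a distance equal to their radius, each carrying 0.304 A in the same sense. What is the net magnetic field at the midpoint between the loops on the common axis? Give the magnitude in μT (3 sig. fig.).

B ≈ 2.75 μT

Each loop contributes B = μ₀IR²/[2(R²+z²)^(3/2)] on the axis, with z measured from that loop.
Loop 1 (z = 0.0497 m): B₁ = 1.37×10⁻⁶ T. Loop 2 (z = 0.0497 m): B₂ = 1.37×10⁻⁶ T.
The fields add: B = B₁ + B₂ = 2.75×10⁻⁶ T.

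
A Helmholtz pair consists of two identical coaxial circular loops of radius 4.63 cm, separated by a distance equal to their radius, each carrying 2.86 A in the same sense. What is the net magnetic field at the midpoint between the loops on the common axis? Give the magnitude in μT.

Each loop contributes B = μ₀IR²/[2(R²+z²)^(3/2)] on the axis, with z measured from that loop.
Loop 1 (z = 0.02315 m): B₁ = 2.78×10⁻⁵ T. Loop 2 (z = 0.02315 m): B₂ = 2.78×10⁻⁵ T.
The fields add: B = B₁ + B₂ = 5.55×10⁻⁵ T.

B ≈ 55.5 μT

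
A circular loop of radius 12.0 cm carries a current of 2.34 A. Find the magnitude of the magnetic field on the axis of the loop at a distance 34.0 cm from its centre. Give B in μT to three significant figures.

B ≈ 0.452 μT

On the axis of a circular loop, B = μ₀IR² / [2(R²+z²)^(3/2)].
R² + z² = (0.12)² + (0.34)² = 0.13 m², and (R²+z²)^(3/2) = 4.69×10⁻² m³.
B = (4π×10⁻⁷ × 2.34 × 0.0144) / (2 × 4.69×10⁻²) = 4.52×10⁻⁷ T.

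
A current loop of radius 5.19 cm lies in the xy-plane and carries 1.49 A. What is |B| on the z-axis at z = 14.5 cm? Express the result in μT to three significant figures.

On the axis of a circular loop, B = μ₀IR² / [2(R²+z²)^(3/2)].
R² + z² = (0.0519)² + (0.145)² = 0.02372 m², and (R²+z²)^(3/2) = 3.65×10⁻³ m³.
B = (4π×10⁻⁷ × 1.49 × 0.002694) / (2 × 3.65×10⁻³) = 6.90×10⁻⁷ T.

B ≈ 0.690 μT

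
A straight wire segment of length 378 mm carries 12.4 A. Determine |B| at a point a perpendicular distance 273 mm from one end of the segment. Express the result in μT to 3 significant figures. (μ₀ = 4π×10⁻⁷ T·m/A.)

For a finite straight segment, B = (μ₀I/4πd)(sinθ₁ + sinθ₂), where θ₁, θ₂ are the angles from the perpendicular to each end.
The perpendicular foot is at one end, so the two end-offsets along the wire are 0 and L = 0.378 m.
sinθ₁ = 0/√(0²+0.273²) = 0.0000; sinθ₂ = 0.378/√(0.378²+0.273²) = 0.8107.
B = (4π×10⁻⁷ × 12.4) / (4π × 0.273) × (0.0000 + 0.8107) = 3.68×10⁻⁶ T.

B ≈ 3.68 μT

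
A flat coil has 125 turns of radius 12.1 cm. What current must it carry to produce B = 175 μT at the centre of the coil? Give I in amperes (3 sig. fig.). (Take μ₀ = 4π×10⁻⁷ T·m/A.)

I ≈ 0.270 A

For an N-turn coil, B = Nμ₀I/(2R) with R = 0.121 m, so I = 2RB/(Nμ₀) = 2 × 0.121 × 1.75×10⁻⁴ / (125 × 4π×10⁻⁷) = 0.270 A.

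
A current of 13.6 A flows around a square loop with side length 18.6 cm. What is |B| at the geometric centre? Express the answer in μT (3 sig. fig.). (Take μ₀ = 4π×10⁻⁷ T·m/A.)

Each side is a finite straight segment at perpendicular distance d = a/(2 tan(π/4)) = 0.093 m from the centre, with end-angles ±π/4.
One side contributes B₁ = (μ₀I/4πd)·2 sin(π/4) = 2.07×10⁻⁵ T.
All 4 sides add in the same direction: B = 4 × 2.07×10⁻⁵ = 8.27×10⁻⁵ T.

B ≈ 82.7 μT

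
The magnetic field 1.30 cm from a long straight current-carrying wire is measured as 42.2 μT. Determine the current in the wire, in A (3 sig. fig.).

For a long straight wire B = μ₀I/(2πd), so I = 2πdB/μ₀.
I = 2π × 0.013 × 4.22×10⁻⁵ / (4π×10⁻⁷) = 2.74 A.

I ≈ 2.74 A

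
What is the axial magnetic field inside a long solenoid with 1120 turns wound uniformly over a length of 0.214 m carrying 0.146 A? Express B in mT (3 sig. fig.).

B ≈ 0.960 mT

Inside a long solenoid, B = μ₀nI with n = 5234 turns/m.
B = 4π×10⁻⁷ × 5234 × 0.146 = 9.60×10⁻⁴ T.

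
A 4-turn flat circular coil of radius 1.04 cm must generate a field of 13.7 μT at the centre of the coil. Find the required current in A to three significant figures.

For an N-turn coil, B = Nμ₀I/(2R) with R = 0.0104 m, so I = 2RB/(Nμ₀) = 2 × 0.0104 × 1.37×10⁻⁵ / (4 × 4π×10⁻⁷) = 5.67×10⁻² A.

I ≈ 0.0567 A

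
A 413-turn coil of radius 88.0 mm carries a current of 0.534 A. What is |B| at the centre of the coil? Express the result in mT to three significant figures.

For an N-turn flat coil, B = Nμ₀I/(2R) with R = 0.088 m.
B = 413 × 3.81×10⁻⁶ T = 1.57×10⁻³ T.

B ≈ 1.57 mT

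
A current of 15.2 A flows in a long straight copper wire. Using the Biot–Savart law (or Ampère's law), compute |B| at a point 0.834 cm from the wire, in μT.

For an infinitely long straight wire, B = μ₀I/(2πd).
B = (4π×10⁻⁷ × 15.2) / (2π × 0.00834) = 3.65×10⁻⁴ T.

B ≈ 365 μT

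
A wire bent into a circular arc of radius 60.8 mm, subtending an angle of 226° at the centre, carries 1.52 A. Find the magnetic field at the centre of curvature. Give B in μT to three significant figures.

B ≈ 9.86 μT

The Biot–Savart field of a circular arc at its centre is B = μ₀Iφ/(4πR), with φ = 3.944 rad.
B = (4π×10⁻⁷ × 1.52 × 3.944) / (4π × 0.0608) = 9.86×10⁻⁶ T.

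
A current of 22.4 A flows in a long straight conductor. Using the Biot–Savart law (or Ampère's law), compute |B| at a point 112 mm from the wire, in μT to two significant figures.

For an infinitely long straight wire, B = μ₀I/(2πd).
B = (4π×10⁻⁷ × 22.4) / (2π × 0.112) = 4.00×10⁻⁵ T.

B ≈ 40 μT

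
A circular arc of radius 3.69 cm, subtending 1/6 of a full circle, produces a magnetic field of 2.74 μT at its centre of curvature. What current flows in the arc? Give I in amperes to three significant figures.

I ≈ 0.965 A

For a circular arc, B = μ₀Iφ/(4πR) with φ in radians; here φ = 1.047 rad.
So I = 4πRB/(μ₀φ) = 4π × 0.0369 × 2.74×10⁻⁶ / (4π×10⁻⁷ × 1.047) = 0.965 A.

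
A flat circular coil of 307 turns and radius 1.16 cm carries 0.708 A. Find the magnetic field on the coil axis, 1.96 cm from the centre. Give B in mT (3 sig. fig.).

B ≈ 1.56 mT

For an N-turn flat coil, B = Nμ₀IR²/[2(R²+z²)^(3/2)] with R = 0.0116 m, z = 0.0196 m.
B = 307 × 5.07×10⁻⁶ T = 1.56×10⁻³ T.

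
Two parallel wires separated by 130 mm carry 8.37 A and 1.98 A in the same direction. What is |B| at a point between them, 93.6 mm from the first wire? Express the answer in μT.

B ≈ 7.01 μT

Each long wire gives B = μ₀I/(2πd). Distances are d₁ = 0.0936 m and d₂ = 0.0364 m.
B₁ = 1.79×10⁻⁵ T, B₂ = 1.09×10⁻⁵ T.
Between parallel currents the two contributions point in opposite directions, so they subtract. B = |B₁ − B₂| = |1.79×10⁻⁵ − 1.09×10⁻⁵| = 7.01×10⁻⁶ T.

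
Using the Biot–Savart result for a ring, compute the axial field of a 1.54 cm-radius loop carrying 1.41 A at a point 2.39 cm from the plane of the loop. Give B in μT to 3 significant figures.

On the axis of a circular loop, B = μ₀IR² / [2(R²+z²)^(3/2)].
R² + z² = (0.0154)² + (0.0239)² = 0.0008084 m², and (R²+z²)^(3/2) = 2.30×10⁻⁵ m³.
B = (4π×10⁻⁷ × 1.41 × 0.0002372) / (2 × 2.30×10⁻⁵) = 9.14×10⁻⁶ T.

B ≈ 9.14 μT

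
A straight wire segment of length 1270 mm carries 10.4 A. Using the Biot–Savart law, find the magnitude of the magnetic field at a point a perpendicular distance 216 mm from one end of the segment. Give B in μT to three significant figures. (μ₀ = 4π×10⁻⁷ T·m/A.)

B ≈ 4.75 μT

For a finite straight segment, B = (μ₀I/4πd)(sinθ₁ + sinθ₂), where θ₁, θ₂ are the angles from the perpendicular to each end.
The perpendicular foot is at one end, so the two end-offsets along the wire are 0 and L = 1.27 m.
sinθ₁ = 0/√(0²+0.216²) = 0.0000; sinθ₂ = 1.27/√(1.27²+0.216²) = 0.9858.
B = (4π×10⁻⁷ × 10.4) / (4π × 0.216) × (0.0000 + 0.9858) = 4.75×10⁻⁶ T.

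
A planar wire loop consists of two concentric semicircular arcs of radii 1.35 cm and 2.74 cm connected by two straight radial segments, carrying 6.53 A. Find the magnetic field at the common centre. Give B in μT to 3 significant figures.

The radial connectors point toward the centre, so dl × r̂ = 0 and they contribute nothing.
Each semicircle gives μ₀I/(4R): inner arc 1.52×10⁻⁴ T, outer arc 7.49×10⁻⁵ T.
The two arcs carry current in opposite angular senses, so their fields oppose: B = |1.52×10⁻⁴ − 7.49×10⁻⁵| = 7.71×10⁻⁵ T.

B ≈ 77.1 μT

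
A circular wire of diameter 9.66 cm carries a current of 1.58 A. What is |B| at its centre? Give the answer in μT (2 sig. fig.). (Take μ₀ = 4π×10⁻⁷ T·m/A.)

At the centre of a circular loop the Biot–Savart law gives B = μ₀I/(2R) (so R = 0.0483 m).
B = (4π×10⁻⁷ × 1.58) / (2 × 0.0483) = 2.06×10⁻⁵ T.

B ≈ 21 μT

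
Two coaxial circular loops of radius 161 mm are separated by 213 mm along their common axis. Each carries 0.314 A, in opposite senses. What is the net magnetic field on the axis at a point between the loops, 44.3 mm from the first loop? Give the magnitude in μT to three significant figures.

Each loop contributes B = μ₀IR²/[2(R²+z²)^(3/2)] on the axis, with z measured from that loop.
Loop 1 (z = 0.0443 m): B₁ = 1.10×10⁻⁶ T. Loop 2 (z = 0.1687 m): B₂ = 4.03×10⁻⁷ T.
The fields oppose: B = |B₁ − B₂| = 6.95×10⁻⁷ T.

B ≈ 0.695 μT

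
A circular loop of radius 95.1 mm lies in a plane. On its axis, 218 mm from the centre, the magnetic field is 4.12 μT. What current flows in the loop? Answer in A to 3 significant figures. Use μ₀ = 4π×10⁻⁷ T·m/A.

On the axis of a loop, B = μ₀IR²/[2(R²+z²)^(3/2)], so I = 2B(R²+z²)^(3/2)/(μ₀R²).
R² + z² = 0.009044 + 0.04752 = 0.05657 m²; raised to 3/2 gives 1.35×10⁻² m³.
I = 2 × 4.12×10⁻⁶ × 1.35×10⁻² / (1.26×10⁻⁶ × 0.009044) = 9.75 A.

I ≈ 9.75 A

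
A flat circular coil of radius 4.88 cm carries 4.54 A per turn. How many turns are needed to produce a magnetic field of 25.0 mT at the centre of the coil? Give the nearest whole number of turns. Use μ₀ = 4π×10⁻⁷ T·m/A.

N = 428

For an N-turn coil, B = Nμ₀I/(2R). A single turn gives B₁ = 5.85×10⁻⁵ T with R = 0.0488 m.
N = B/B₁ = 2.50×10⁻² / 5.85×10⁻⁵ = 427.69.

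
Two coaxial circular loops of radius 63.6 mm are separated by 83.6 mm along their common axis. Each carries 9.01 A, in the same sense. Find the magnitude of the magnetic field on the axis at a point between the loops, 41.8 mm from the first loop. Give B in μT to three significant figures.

B ≈ 104 μT

Each loop contributes B = μ₀IR²/[2(R²+z²)^(3/2)] on the axis, with z measured from that loop.
Loop 1 (z = 0.0418 m): B₁ = 5.19×10⁻⁵ T. Loop 2 (z = 0.0418 m): B₂ = 5.19×10⁻⁵ T.
The fields add: B = B₁ + B₂ = 1.04×10⁻⁴ T.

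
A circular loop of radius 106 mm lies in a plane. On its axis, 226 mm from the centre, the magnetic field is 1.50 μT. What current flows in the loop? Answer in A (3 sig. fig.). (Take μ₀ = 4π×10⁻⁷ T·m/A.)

On the axis of a loop, B = μ₀IR²/[2(R²+z²)^(3/2)], so I = 2B(R²+z²)^(3/2)/(μ₀R²).
R² + z² = 0.01124 + 0.05108 = 0.06231 m²; raised to 3/2 gives 1.56×10⁻² m³.
I = 2 × 1.50×10⁻⁶ × 1.56×10⁻² / (1.26×10⁻⁶ × 0.01124) = 3.30 A.

I ≈ 3.30 A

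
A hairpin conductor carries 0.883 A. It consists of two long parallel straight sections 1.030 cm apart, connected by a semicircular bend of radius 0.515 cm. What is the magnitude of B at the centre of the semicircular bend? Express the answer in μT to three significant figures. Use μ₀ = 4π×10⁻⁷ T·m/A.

B ≈ 88.2 μT

The semicircular arc contributes B_arc = μ₀I·π/(4πR) = μ₀I/(4R) = 5.39×10⁻⁵ T.
Each semi-infinite lead is at perpendicular distance R = 0.00515 m from the centre, with the perpendicular foot at its near end, so it contributes μ₀I/(4πR); both point the same way, together 3.43×10⁻⁵ T.
Arc and leads all point the same direction: B = 5.39×10⁻⁵ + 3.43×10⁻⁵ = 8.82×10⁻⁵ T.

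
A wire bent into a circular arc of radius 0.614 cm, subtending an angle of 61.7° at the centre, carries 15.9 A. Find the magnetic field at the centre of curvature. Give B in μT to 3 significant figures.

The Biot–Savart field of a circular arc at its centre is B = μ₀Iφ/(4πR), with φ = 1.077 rad.
B = (4π×10⁻⁷ × 15.9 × 1.077) / (4π × 0.00614) = 2.79×10⁻⁴ T.

B ≈ 279 μT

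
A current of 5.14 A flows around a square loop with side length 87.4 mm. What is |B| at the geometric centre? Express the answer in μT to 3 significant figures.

B ≈ 66.5 μT

Each side is a finite straight segment at perpendicular distance d = a/(2 tan(π/4)) = 0.0437 m from the centre, with end-angles ±π/4.
One side contributes B₁ = (μ₀I/4πd)·2 sin(π/4) = 1.66×10⁻⁵ T.
All 4 sides add in the same direction: B = 4 × 1.66×10⁻⁵ = 6.65×10⁻⁵ T.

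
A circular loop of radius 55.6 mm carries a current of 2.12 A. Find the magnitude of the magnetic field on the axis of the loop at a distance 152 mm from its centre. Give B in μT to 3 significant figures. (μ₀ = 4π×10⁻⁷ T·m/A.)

B ≈ 0.971 μT

On the axis of a circular loop, B = μ₀IR² / [2(R²+z²)^(3/2)].
R² + z² = (0.0556)² + (0.152)² = 0.0262 m², and (R²+z²)^(3/2) = 4.24×10⁻³ m³.
B = (4π×10⁻⁷ × 2.12 × 0.003091) / (2 × 4.24×10⁻³) = 9.71×10⁻⁷ T.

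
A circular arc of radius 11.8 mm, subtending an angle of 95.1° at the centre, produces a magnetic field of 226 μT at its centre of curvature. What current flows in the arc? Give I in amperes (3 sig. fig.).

For a circular arc, B = μ₀Iφ/(4πR) with φ in radians; here φ = 1.66 rad.
So I = 4πRB/(μ₀φ) = 4π × 0.0118 × 2.26×10⁻⁴ / (4π×10⁻⁷ × 1.66) = 16.1 A.

I ≈ 16.1 A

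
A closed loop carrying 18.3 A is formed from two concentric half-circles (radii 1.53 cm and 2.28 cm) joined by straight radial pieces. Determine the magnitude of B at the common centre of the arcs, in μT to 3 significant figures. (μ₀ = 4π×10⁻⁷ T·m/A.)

The radial connectors point toward the centre, so dl × r̂ = 0 and they contribute nothing.
Each semicircle gives μ₀I/(4R): inner arc 3.76×10⁻⁴ T, outer arc 2.52×10⁻⁴ T.
The two arcs carry current in opposite angular senses, so their fields oppose: B = |3.76×10⁻⁴ − 2.52×10⁻⁴| = 1.24×10⁻⁴ T.

B ≈ 124 μT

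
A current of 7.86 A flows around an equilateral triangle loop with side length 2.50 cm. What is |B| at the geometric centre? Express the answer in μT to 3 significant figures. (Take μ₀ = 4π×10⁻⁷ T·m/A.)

Each side is a finite straight segment at perpendicular distance d = a/(2 tan(π/3)) = 0.007217 m from the centre, with end-angles ±π/3.
One side contributes B₁ = (μ₀I/4πd)·2 sin(π/3) = 1.89×10⁻⁴ T.
All 3 sides add in the same direction: B = 3 × 1.89×10⁻⁴ = 5.66×10⁻⁴ T.

B ≈ 566 μT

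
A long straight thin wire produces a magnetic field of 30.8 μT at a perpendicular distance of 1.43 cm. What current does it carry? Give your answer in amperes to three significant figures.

I ≈ 2.20 A

For a long straight wire B = μ₀I/(2πd), so I = 2πdB/μ₀.
I = 2π × 0.0143 × 3.08×10⁻⁵ / (4π×10⁻⁷) = 2.20 A.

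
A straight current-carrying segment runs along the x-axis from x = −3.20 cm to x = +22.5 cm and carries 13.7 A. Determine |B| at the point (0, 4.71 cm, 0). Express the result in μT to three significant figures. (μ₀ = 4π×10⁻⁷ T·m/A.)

For a finite straight segment, B = (μ₀I/4πd)(sinθ₁ + sinθ₂), where θ₁, θ₂ are the angles from the perpendicular to each end.
The perpendicular distance is d = 0.0471 m; the end-offsets along the wire are a = 0.032 m and b = 0.225 m.
sinθ₁ = 0.032/√(0.032²+0.0471²) = 0.5620; sinθ₂ = 0.225/√(0.225²+0.0471²) = 0.9788.
B = (4π×10⁻⁷ × 13.7) / (4π × 0.0471) × (0.5620 + 0.9788) = 4.48×10⁻⁵ T.

B ≈ 44.8 μT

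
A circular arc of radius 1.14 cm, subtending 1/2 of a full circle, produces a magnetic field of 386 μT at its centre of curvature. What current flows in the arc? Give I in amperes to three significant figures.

For a circular arc, B = μ₀Iφ/(4πR) with φ in radians; here φ = 3.142 rad.
So I = 4πRB/(μ₀φ) = 4π × 0.0114 × 3.86×10⁻⁴ / (4π×10⁻⁷ × 3.142) = 14.0 A.

I ≈ 14.0 A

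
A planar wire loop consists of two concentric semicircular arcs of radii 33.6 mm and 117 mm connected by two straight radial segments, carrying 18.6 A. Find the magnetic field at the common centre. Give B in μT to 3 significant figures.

The radial connectors point toward the centre, so dl × r̂ = 0 and they contribute nothing.
Each semicircle gives μ₀I/(4R): inner arc 1.74×10⁻⁴ T, outer arc 4.99×10⁻⁵ T.
The two arcs carry current in opposite angular senses, so their fields oppose: B = |1.74×10⁻⁴ − 4.99×10⁻⁵| = 1.24×10⁻⁴ T.

B ≈ 124 μT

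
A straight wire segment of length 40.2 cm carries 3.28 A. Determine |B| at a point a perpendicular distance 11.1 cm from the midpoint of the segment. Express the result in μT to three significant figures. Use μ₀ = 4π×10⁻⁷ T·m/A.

For a finite straight segment, B = (μ₀I/4πd)(sinθ₁ + sinθ₂), where θ₁, θ₂ are the angles from the perpendicular to each end.
The perpendicular from the point meets the wire at its midpoint, so each end is L/2 = 0.201 m away along the wire.
sinθ₁ = 0.201/√(0.201²+0.111²) = 0.8754; sinθ₂ = 0.201/√(0.201²+0.111²) = 0.8754.
B = (4π×10⁻⁷ × 3.28) / (4π × 0.111) × (0.8754 + 0.8754) = 5.17×10⁻⁶ T.

B ≈ 5.17 μT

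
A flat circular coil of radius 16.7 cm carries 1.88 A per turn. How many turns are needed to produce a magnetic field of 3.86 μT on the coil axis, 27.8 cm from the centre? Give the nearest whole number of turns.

For an N-turn coil, B = Nμ₀IR²/[2(R²+z²)^(3/2)]. A single turn gives B₁ = 9.66×10⁻⁷ T with R = 0.167 m, z = 0.278 m.
N = B/B₁ = 3.86×10⁻⁶ / 9.66×10⁻⁷ = 4.00.

N = 4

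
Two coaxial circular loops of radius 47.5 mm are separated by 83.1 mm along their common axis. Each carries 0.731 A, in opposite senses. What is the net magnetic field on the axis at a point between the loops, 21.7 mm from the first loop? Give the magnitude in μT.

Each loop contributes B = μ₀IR²/[2(R²+z²)^(3/2)] on the axis, with z measured from that loop.
Loop 1 (z = 0.0217 m): B₁ = 7.28×10⁻⁶ T. Loop 2 (z = 0.0614 m): B₂ = 2.22×10⁻⁶ T.
The fields oppose: B = |B₁ − B₂| = 5.06×10⁻⁶ T.

B ≈ 5.06 μT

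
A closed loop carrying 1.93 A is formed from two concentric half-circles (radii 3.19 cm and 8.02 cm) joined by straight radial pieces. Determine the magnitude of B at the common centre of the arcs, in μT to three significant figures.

B ≈ 11.4 μT

The radial connectors point toward the centre, so dl × r̂ = 0 and they contribute nothing.
Each semicircle gives μ₀I/(4R): inner arc 1.90×10⁻⁵ T, outer arc 7.56×10⁻⁶ T.
The two arcs carry current in opposite angular senses, so their fields oppose: B = |1.90×10⁻⁵ − 7.56×10⁻⁶| = 1.14×10⁻⁵ T.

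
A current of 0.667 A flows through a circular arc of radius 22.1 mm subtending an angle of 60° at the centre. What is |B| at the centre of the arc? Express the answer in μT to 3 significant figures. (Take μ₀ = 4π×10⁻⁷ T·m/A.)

The Biot–Savart field of a circular arc at its centre is B = μ₀Iφ/(4πR), with φ = 1.047 rad.
B = (4π×10⁻⁷ × 0.667 × 1.047) / (4π × 0.0221) = 3.16×10⁻⁶ T.

B ≈ 3.16 μT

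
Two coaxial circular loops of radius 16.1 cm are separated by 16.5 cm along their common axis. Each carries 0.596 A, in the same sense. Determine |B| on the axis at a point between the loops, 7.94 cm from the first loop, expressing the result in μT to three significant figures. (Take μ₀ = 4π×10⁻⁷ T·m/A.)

Each loop contributes B = μ₀IR²/[2(R²+z²)^(3/2)] on the axis, with z measured from that loop.
Loop 1 (z = 0.0794 m): B₁ = 1.68×10⁻⁶ T. Loop 2 (z = 0.0856 m): B₂ = 1.60×10⁻⁶ T.
The fields add: B = B₁ + B₂ = 3.28×10⁻⁶ T.

B ≈ 3.28 μT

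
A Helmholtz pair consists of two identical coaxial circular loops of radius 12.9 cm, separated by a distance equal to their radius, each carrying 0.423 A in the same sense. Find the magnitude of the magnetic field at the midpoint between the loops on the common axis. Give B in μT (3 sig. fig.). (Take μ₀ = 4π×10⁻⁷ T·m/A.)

Each loop contributes B = μ₀IR²/[2(R²+z²)^(3/2)] on the axis, with z measured from that loop.
Loop 1 (z = 0.0645 m): B₁ = 1.47×10⁻⁶ T. Loop 2 (z = 0.0645 m): B₂ = 1.47×10⁻⁶ T.
The fields add: B = B₁ + B₂ = 2.95×10⁻⁶ T.

B ≈ 2.95 μT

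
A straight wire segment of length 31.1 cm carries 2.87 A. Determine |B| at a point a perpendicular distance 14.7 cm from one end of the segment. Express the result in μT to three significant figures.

B ≈ 1.77 μT

For a finite straight segment, B = (μ₀I/4πd)(sinθ₁ + sinθ₂), where θ₁, θ₂ are the angles from the perpendicular to each end.
The perpendicular foot is at one end, so the two end-offsets along the wire are 0 and L = 0.311 m.
sinθ₁ = 0/√(0²+0.147²) = 0.0000; sinθ₂ = 0.311/√(0.311²+0.147²) = 0.9041.
B = (4π×10⁻⁷ × 2.87) / (4π × 0.147) × (0.0000 + 0.9041) = 1.77×10⁻⁶ T.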